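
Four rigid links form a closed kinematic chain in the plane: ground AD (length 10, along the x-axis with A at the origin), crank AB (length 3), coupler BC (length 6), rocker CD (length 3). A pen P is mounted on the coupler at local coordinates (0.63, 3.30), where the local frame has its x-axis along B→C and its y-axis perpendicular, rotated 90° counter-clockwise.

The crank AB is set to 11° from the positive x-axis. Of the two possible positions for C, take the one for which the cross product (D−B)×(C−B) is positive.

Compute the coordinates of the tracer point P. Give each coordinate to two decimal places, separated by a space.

A=(0,0), D=(10.00,0)
B = A + 3.00·(cos11°, sin11°) = (2.9449, 0.5724)
|BD| = 7.0783
circle(B,6.00) ∩ circle(D,3.00): a=5.4464, h=2.5173
  candidates: C₊=(8.5770,2.6410) cross=17.818; C₋=(8.1699,-2.3771) cross=-17.818
  mode + wants cross > 0 → take C=(8.5770,2.6410) (cross=17.818)
ex = (C−B)/|BC| = (0.9387,0.3448); ey = (-0.3448,0.9387)
P = B + 0.63·ex + 3.30·ey = (2.3985,3.8873)

2.40 3.89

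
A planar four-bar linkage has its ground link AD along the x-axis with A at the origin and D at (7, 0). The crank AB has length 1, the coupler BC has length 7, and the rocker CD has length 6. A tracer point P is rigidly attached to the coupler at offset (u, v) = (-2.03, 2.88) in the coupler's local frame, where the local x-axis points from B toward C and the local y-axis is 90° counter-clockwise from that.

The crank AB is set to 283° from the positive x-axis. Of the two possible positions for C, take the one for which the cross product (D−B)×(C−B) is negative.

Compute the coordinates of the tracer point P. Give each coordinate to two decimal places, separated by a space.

A=(0,0), D=(7.00,0)
B = A + 1.00·(cos283°, sin283°) = (0.2250, -0.9744)
|BD| = 6.8448
circle(B,7.00) ∩ circle(D,6.00): a=4.3720, h=5.4668
  candidates: C₊=(3.7742,5.0591) cross=37.419; C₋=(5.3306,-5.7631) cross=-37.419
  mode - wants cross < 0 → take C=(5.3306,-5.7631) (cross=-37.419)
ex = (C−B)/|BC| = (0.7294,-0.6841); ey = (0.6841,0.7294)
P = B + -2.03·ex + 2.88·ey = (0.7145,2.5150)

0.71 2.51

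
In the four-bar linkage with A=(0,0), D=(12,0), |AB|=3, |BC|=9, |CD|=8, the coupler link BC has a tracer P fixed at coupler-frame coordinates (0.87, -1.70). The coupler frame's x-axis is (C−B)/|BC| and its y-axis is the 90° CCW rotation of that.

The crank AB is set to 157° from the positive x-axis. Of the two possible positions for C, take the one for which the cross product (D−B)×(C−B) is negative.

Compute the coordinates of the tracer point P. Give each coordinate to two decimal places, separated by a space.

-2.93 -0.73

A=(0,0), D=(12.00,0)
B = A + 3.00·(cos157°, sin157°) = (-2.7615, 1.1722)
|BD| = 14.8080
circle(B,9.00) ∩ circle(D,8.00): a=7.9780, h=4.1655
  candidates: C₊=(5.5212,4.6931) cross=61.683; C₋=(4.8617,-3.6118) cross=-61.683
  mode - wants cross < 0 → take C=(4.8617,-3.6118) (cross=-61.683)
ex = (C−B)/|BC| = (0.8470,-0.5316); ey = (0.5316,0.8470)
P = B + 0.87·ex + -1.70·ey = (-2.9282,-0.7302)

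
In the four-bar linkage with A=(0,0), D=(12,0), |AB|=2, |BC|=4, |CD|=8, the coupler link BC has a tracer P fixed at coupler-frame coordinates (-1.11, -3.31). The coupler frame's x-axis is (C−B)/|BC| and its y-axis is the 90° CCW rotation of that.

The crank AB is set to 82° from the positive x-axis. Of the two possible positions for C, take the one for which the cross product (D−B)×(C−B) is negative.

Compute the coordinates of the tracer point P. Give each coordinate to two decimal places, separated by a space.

A=(0,0), D=(12.00,0)
B = A + 2.00·(cos82°, sin82°) = (0.2783, 1.9805)
|BD| = 11.8878
circle(B,4.00) ∩ circle(D,8.00): a=3.9250, h=0.7709
  candidates: C₊=(4.2769,2.0867) cross=9.164; C₋=(4.0201,0.5665) cross=-9.164
  mode - wants cross < 0 → take C=(4.0201,0.5665) (cross=-9.164)
ex = (C−B)/|BC| = (0.9354,-0.3535); ey = (0.3535,0.9354)
P = B + -1.11·ex + -3.31·ey = (-1.9301,-0.7234)

-1.93 -0.72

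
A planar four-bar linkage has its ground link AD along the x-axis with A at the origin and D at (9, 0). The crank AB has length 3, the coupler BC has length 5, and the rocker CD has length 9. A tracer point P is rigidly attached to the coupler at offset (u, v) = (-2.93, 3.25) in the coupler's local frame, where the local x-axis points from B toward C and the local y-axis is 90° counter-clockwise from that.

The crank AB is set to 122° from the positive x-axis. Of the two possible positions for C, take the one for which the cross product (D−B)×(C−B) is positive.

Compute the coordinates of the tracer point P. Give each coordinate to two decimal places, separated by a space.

-5.94 3.04

A=(0,0), D=(9.00,0)
B = A + 3.00·(cos122°, sin122°) = (-1.5898, 2.5441)
|BD| = 10.8911
circle(B,5.00) ∩ circle(D,9.00): a=2.8746, h=4.0910
  candidates: C₊=(2.1610,5.8505) cross=44.556; C₋=(0.2497,-2.1052) cross=-44.556
  mode + wants cross > 0 → take C=(2.1610,5.8505) (cross=44.556)
ex = (C−B)/|BC| = (0.7502,0.6613); ey = (-0.6613,0.7502)
P = B + -2.93·ex + 3.25·ey = (-5.9368,3.0446)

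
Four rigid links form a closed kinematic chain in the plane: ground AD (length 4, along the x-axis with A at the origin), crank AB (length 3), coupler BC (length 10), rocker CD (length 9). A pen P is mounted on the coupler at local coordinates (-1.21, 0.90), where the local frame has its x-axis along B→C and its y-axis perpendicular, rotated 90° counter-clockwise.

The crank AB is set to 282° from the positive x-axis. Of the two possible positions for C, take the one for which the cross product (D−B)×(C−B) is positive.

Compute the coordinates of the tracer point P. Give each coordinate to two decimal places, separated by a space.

0.07 -4.34

A=(0,0), D=(4.00,0)
B = A + 3.00·(cos282°, sin282°) = (0.6237, -2.9344)
|BD| = 4.4733
circle(B,10.00) ∩ circle(D,9.00): a=4.3604, h=8.9993
  candidates: C₊=(-1.9887,6.7183) cross=40.256; C₋=(9.8183,-6.8664) cross=-40.256
  mode + wants cross > 0 → take C=(-1.9887,6.7183) (cross=40.256)
ex = (C−B)/|BC| = (-0.2612,0.9653); ey = (-0.9653,-0.2612)
P = B + -1.21·ex + 0.90·ey = (0.0711,-4.3375)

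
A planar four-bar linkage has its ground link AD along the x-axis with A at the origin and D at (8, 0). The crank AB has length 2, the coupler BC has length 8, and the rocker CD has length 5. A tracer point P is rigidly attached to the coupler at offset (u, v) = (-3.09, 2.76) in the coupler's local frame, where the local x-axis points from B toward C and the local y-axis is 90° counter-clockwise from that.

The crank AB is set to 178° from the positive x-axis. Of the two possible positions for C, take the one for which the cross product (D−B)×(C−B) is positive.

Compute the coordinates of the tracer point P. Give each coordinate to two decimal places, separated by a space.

-6.04 0.97

A=(0,0), D=(8.00,0)
B = A + 2.00·(cos178°, sin178°) = (-1.9988, 0.0698)
|BD| = 9.9990
circle(B,8.00) ∩ circle(D,5.00): a=6.9497, h=3.9625
  candidates: C₊=(4.9784,3.9837) cross=39.621; C₋=(4.9231,-3.9411) cross=-39.621
  mode + wants cross > 0 → take C=(4.9784,3.9837) (cross=39.621)
ex = (C−B)/|BC| = (0.8721,0.4892); ey = (-0.4892,0.8721)
P = B + -3.09·ex + 2.76·ey = (-6.0440,0.9652)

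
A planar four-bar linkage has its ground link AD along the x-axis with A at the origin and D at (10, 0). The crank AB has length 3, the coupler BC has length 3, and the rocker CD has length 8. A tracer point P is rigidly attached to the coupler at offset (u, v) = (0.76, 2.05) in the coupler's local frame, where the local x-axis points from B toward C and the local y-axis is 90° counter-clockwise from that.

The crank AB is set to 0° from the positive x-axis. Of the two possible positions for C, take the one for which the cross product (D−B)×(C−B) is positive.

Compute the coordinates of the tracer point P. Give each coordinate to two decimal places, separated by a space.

0.86 0.46

A=(0,0), D=(10.00,0)
B = A + 3.00·(cos0°, sin0°) = (3.0000, 0.0000)
|BD| = 7.0000
circle(B,3.00) ∩ circle(D,8.00): a=-0.4286, h=2.9692
  candidates: C₊=(2.5714,2.9692) cross=20.785; C₋=(2.5714,-2.9692) cross=-20.785
  mode + wants cross > 0 → take C=(2.5714,2.9692) (cross=20.785)
ex = (C−B)/|BC| = (-0.1429,0.9897); ey = (-0.9897,-0.1429)
P = B + 0.76·ex + 2.05·ey = (0.8625,0.4593)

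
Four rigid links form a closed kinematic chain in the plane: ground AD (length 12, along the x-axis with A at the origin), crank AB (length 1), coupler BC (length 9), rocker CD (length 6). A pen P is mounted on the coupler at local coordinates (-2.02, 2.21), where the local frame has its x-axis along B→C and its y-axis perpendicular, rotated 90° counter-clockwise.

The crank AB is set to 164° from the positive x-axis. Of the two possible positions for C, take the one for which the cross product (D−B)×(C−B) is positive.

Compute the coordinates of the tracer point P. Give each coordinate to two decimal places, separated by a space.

-3.68 1.53

A=(0,0), D=(12.00,0)
B = A + 1.00·(cos164°, sin164°) = (-0.9613, 0.2756)
|BD| = 12.9642
circle(B,9.00) ∩ circle(D,6.00): a=8.2176, h=3.6702
  candidates: C₊=(7.3326,3.7703) cross=47.581; C₋=(7.1765,-3.5684) cross=-47.581
  mode + wants cross > 0 → take C=(7.3326,3.7703) (cross=47.581)
ex = (C−B)/|BC| = (0.9215,0.3883); ey = (-0.3883,0.9215)
P = B + -2.02·ex + 2.21·ey = (-3.6809,1.5279)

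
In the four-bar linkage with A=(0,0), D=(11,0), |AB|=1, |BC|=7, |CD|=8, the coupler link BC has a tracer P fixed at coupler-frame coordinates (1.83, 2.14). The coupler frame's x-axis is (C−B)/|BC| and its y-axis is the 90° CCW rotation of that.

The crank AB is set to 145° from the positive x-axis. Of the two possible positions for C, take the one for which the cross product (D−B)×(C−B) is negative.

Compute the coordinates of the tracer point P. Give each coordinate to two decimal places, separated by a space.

A=(0,0), D=(11.00,0)
B = A + 1.00·(cos145°, sin145°) = (-0.8192, 0.5736)
|BD| = 11.8331
circle(B,7.00) ∩ circle(D,8.00): a=5.2827, h=4.5927
  candidates: C₊=(4.6800,4.9048) cross=54.346; C₋=(4.2347,-4.2698) cross=-54.346
  mode - wants cross < 0 → take C=(4.2347,-4.2698) (cross=-54.346)
ex = (C−B)/|BC| = (0.7220,-0.6919); ey = (0.6919,0.7220)
P = B + 1.83·ex + 2.14·ey = (1.9828,0.8524)

1.98 0.85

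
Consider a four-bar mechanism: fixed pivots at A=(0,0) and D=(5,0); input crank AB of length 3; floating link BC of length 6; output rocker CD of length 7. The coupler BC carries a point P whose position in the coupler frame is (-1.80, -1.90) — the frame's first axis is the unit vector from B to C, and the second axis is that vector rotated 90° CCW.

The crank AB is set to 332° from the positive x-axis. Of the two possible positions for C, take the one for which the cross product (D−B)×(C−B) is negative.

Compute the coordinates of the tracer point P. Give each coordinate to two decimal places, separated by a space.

A=(0,0), D=(5.00,0)
B = A + 3.00·(cos332°, sin332°) = (2.6488, -1.4084)
|BD| = 2.7407
circle(B,6.00) ∩ circle(D,7.00): a=-1.0013, h=5.9159
  candidates: C₊=(-1.2502,3.1520) cross=16.214; C₋=(4.8300,-6.9979) cross=-16.214
  mode - wants cross < 0 → take C=(4.8300,-6.9979) (cross=-16.214)
ex = (C−B)/|BC| = (0.3635,-0.9316); ey = (0.9316,0.3635)
P = B + -1.80·ex + -1.90·ey = (0.2245,-0.4222)

0.22 -0.42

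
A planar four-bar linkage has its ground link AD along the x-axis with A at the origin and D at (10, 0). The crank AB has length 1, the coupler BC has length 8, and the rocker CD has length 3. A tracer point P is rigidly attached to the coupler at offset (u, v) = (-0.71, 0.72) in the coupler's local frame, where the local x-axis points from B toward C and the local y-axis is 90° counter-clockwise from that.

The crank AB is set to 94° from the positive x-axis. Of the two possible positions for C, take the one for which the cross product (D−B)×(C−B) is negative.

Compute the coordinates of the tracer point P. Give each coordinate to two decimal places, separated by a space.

-0.50 1.91

A=(0,0), D=(10.00,0)
B = A + 1.00·(cos94°, sin94°) = (-0.0698, 0.9976)
|BD| = 10.1190
circle(B,8.00) ∩ circle(D,3.00): a=7.7772, h=1.8750
  candidates: C₊=(7.8544,2.0967) cross=18.973; C₋=(7.4847,-1.6350) cross=-18.973
  mode - wants cross < 0 → take C=(7.4847,-1.6350) (cross=-18.973)
ex = (C−B)/|BC| = (0.9443,-0.3291); ey = (0.3291,0.9443)
P = B + -0.71·ex + 0.72·ey = (-0.5033,1.9111)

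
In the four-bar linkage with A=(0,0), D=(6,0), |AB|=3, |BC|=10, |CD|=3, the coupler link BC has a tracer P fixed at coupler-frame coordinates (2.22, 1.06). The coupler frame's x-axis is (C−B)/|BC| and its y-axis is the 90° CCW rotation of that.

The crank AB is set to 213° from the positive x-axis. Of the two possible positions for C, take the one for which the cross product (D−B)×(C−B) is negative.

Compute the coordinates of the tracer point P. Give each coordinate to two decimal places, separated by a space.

-0.20 -0.80

A=(0,0), D=(6.00,0)
B = A + 3.00·(cos213°, sin213°) = (-2.5160, -1.6339)
|BD| = 8.6713
circle(B,10.00) ∩ circle(D,3.00): a=9.5828, h=2.8582
  candidates: C₊=(6.3566,2.9787) cross=24.784; C₋=(7.4337,-2.6352) cross=-24.784
  mode - wants cross < 0 → take C=(7.4337,-2.6352) (cross=-24.784)
ex = (C−B)/|BC| = (0.9950,-0.1001); ey = (0.1001,0.9950)
P = B + 2.22·ex + 1.06·ey = (-0.2010,-0.8015)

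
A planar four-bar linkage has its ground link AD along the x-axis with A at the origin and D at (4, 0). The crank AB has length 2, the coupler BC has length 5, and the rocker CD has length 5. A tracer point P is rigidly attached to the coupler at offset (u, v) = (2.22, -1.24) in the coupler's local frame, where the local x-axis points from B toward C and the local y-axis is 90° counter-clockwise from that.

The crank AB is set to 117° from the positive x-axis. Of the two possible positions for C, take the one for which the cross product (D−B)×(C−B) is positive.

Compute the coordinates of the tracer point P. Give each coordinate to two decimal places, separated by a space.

A=(0,0), D=(4.00,0)
B = A + 2.00·(cos117°, sin117°) = (-0.9080, 1.7820)
|BD| = 5.2215
circle(B,5.00) ∩ circle(D,5.00): a=2.6107, h=4.2643
  candidates: C₊=(3.0013,4.8993) cross=22.266; C₋=(0.0907,-3.1172) cross=-22.266
  mode + wants cross > 0 → take C=(3.0013,4.8993) (cross=22.266)
ex = (C−B)/|BC| = (0.7819,0.6234); ey = (-0.6234,0.7819)
P = B + 2.22·ex + -1.24·ey = (1.6008,2.1966)

1.60 2.20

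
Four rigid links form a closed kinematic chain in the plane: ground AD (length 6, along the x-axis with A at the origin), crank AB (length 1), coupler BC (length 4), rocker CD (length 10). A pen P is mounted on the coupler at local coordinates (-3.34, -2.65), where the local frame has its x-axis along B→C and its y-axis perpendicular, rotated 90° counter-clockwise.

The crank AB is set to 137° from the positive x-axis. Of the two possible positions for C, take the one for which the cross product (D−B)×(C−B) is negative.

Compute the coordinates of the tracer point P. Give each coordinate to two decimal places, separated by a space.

A=(0,0), D=(6.00,0)
B = A + 1.00·(cos137°, sin137°) = (-0.7314, 0.6820)
|BD| = 6.7658
circle(B,4.00) ∩ circle(D,10.00): a=-2.8248, h=2.8321
  candidates: C₊=(-3.2563,3.7844) cross=19.161; C₋=(-3.8272,-1.8509) cross=-19.161
  mode - wants cross < 0 → take C=(-3.8272,-1.8509) (cross=-19.161)
ex = (C−B)/|BC| = (-0.7740,-0.6332); ey = (0.6332,-0.7740)
P = B + -3.34·ex + -2.65·ey = (0.1756,4.8480)

0.18 4.85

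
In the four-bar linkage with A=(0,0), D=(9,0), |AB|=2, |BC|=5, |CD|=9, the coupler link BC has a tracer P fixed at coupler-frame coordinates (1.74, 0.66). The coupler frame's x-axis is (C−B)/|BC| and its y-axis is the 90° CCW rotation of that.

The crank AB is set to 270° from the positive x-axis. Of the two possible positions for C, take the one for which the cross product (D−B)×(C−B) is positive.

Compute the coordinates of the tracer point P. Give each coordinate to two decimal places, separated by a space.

A=(0,0), D=(9.00,0)
B = A + 2.00·(cos270°, sin270°) = (-0.0000, -2.0000)
|BD| = 9.2195
circle(B,5.00) ∩ circle(D,9.00): a=1.5727, h=4.7462
  candidates: C₊=(0.5057,2.9744) cross=43.758; C₋=(2.5649,-6.2920) cross=-43.758
  mode + wants cross > 0 → take C=(0.5057,2.9744) (cross=43.758)
ex = (C−B)/|BC| = (0.1011,0.9949); ey = (-0.9949,0.1011)
P = B + 1.74·ex + 0.66·ey = (-0.4806,-0.2022)

-0.48 -0.20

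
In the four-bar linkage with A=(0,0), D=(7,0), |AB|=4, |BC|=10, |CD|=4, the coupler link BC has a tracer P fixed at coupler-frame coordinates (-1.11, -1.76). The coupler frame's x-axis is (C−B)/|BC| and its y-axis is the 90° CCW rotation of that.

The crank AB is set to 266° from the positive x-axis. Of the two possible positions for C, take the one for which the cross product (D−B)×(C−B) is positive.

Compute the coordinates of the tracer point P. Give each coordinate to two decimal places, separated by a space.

A=(0,0), D=(7.00,0)
B = A + 4.00·(cos266°, sin266°) = (-0.2790, -3.9903)
|BD| = 8.3010
circle(B,10.00) ∩ circle(D,4.00): a=9.2101, h=3.8953
  candidates: C₊=(5.9248,3.8528) cross=32.335; C₋=(9.6697,-2.9787) cross=-32.335
  mode + wants cross > 0 → take C=(5.9248,3.8528) (cross=32.335)
ex = (C−B)/|BC| = (0.6204,0.7843); ey = (-0.7843,0.6204)
P = B + -1.11·ex + -1.76·ey = (0.4127,-5.9527)

0.41 -5.95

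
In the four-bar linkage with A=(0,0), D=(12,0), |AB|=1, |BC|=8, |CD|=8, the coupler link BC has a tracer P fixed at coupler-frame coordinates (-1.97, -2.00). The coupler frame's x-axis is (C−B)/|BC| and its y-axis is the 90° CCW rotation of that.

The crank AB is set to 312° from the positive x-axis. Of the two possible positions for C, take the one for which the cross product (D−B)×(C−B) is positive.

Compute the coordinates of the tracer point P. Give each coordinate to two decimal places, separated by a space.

A=(0,0), D=(12.00,0)
B = A + 1.00·(cos312°, sin312°) = (0.6691, -0.7431)
|BD| = 11.3552
circle(B,8.00) ∩ circle(D,8.00): a=5.6776, h=5.6360
  candidates: C₊=(5.9657,5.2524) cross=63.998; C₋=(6.7034,-5.9955) cross=-63.998
  mode + wants cross > 0 → take C=(5.9657,5.2524) (cross=63.998)
ex = (C−B)/|BC| = (0.6621,0.7494); ey = (-0.7494,0.6621)
P = B + -1.97·ex + -2.00·ey = (0.8637,-3.5437)

0.86 -3.54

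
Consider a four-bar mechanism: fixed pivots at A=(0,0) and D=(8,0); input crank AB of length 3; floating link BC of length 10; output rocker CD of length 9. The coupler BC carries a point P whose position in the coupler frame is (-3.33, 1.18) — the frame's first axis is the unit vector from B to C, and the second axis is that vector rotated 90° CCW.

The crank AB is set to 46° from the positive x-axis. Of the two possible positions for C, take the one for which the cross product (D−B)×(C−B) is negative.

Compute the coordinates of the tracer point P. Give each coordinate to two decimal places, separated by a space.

2.81 5.62

A=(0,0), D=(8.00,0)
B = A + 3.00·(cos46°, sin46°) = (2.0840, 2.1580)
|BD| = 6.2973
circle(B,10.00) ∩ circle(D,9.00): a=4.6572, h=8.8493
  candidates: C₊=(9.4918,8.8755) cross=55.727; C₋=(3.4267,-7.7514) cross=-55.727
  mode - wants cross < 0 → take C=(3.4267,-7.7514) (cross=-55.727)
ex = (C−B)/|BC| = (0.1343,-0.9909); ey = (0.9909,0.1343)
P = B + -3.33·ex + 1.18·ey = (2.8062,5.6163)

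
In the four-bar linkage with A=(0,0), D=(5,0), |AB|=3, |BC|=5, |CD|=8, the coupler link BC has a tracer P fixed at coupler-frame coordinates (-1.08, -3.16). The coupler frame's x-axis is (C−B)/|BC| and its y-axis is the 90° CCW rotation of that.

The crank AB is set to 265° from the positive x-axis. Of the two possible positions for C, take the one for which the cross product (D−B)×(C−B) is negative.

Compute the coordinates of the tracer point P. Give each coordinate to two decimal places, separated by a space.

A=(0,0), D=(5.00,0)
B = A + 3.00·(cos265°, sin265°) = (-0.2615, -2.9886)
|BD| = 6.0510
circle(B,5.00) ∩ circle(D,8.00): a=-0.1971, h=4.9961
  candidates: C₊=(-2.9004,1.2583) cross=30.232; C₋=(2.0347,-7.4302) cross=-30.232
  mode - wants cross < 0 → take C=(2.0347,-7.4302) (cross=-30.232)
ex = (C−B)/|BC| = (0.4592,-0.8883); ey = (0.8883,0.4592)
P = B + -1.08·ex + -3.16·ey = (-3.5645,-3.4804)

-3.56 -3.48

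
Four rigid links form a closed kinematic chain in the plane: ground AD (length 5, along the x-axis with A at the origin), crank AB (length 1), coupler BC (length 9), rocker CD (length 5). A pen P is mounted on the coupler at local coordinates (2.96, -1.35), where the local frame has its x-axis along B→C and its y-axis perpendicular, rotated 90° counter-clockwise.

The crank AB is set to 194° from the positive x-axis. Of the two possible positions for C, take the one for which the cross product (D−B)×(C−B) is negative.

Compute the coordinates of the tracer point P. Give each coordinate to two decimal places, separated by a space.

A=(0,0), D=(5.00,0)
B = A + 1.00·(cos194°, sin194°) = (-0.9703, -0.2419)
|BD| = 5.9752
circle(B,9.00) ∩ circle(D,5.00): a=7.6736, h=4.7027
  candidates: C₊=(6.5066,4.7676) cross=28.099; C₋=(6.8875,-4.6301) cross=-28.099
  mode - wants cross < 0 → take C=(6.8875,-4.6301) (cross=-28.099)
ex = (C−B)/|BC| = (0.8731,-0.4876); ey = (0.4876,0.8731)
P = B + 2.96·ex + -1.35·ey = (0.9558,-2.8638)

0.96 -2.86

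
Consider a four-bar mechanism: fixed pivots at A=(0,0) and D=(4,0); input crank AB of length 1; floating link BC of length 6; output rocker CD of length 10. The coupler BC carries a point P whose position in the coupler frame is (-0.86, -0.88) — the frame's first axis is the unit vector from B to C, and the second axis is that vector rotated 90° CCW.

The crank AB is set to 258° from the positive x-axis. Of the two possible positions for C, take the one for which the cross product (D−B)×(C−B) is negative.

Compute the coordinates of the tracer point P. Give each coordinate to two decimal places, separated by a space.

A=(0,0), D=(4.00,0)
B = A + 1.00·(cos258°, sin258°) = (-0.2079, -0.9781)
|BD| = 4.3201
circle(B,6.00) ∩ circle(D,10.00): a=-5.2472, h=2.9098
  candidates: C₊=(-5.9777,0.6681) cross=12.571; C₋=(-4.6600,-5.0005) cross=-12.571
  mode - wants cross < 0 → take C=(-4.6600,-5.0005) (cross=-12.571)
ex = (C−B)/|BC| = (-0.7420,-0.6704); ey = (0.6704,-0.7420)
P = B + -0.86·ex + -0.88·ey = (-0.1597,0.2514)

-0.16 0.25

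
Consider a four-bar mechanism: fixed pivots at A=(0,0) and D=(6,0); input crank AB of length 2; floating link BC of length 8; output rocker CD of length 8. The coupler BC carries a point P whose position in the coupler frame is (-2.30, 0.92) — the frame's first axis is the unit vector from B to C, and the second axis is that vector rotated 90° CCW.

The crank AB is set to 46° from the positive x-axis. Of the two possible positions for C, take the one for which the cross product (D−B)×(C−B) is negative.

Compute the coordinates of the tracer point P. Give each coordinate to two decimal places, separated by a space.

A=(0,0), D=(6.00,0)
B = A + 2.00·(cos46°, sin46°) = (1.3893, 1.4387)
|BD| = 4.8299
circle(B,8.00) ∩ circle(D,8.00): a=2.4150, h=7.6268
  candidates: C₊=(5.9664,7.9999) cross=36.837; C₋=(1.4229,-6.5612) cross=-36.837
  mode - wants cross < 0 → take C=(1.4229,-6.5612) (cross=-36.837)
ex = (C−B)/|BC| = (0.0042,-1.0000); ey = (1.0000,0.0042)
P = B + -2.30·ex + 0.92·ey = (2.2997,3.7425)

2.30 3.74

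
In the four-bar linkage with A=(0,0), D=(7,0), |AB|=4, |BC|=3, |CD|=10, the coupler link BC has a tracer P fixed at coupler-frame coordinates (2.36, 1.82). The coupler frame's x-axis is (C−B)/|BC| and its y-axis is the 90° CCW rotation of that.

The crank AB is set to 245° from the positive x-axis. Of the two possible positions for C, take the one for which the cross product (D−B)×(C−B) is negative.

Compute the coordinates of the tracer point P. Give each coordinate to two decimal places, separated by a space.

0.83 -5.21

A=(0,0), D=(7.00,0)
B = A + 4.00·(cos245°, sin245°) = (-1.6905, -3.6252)
|BD| = 9.4163
circle(B,3.00) ∩ circle(D,10.00): a=-0.1239, h=2.9974
  candidates: C₊=(-2.9588,-0.9065) cross=28.225; C₋=(-0.6508,-6.4393) cross=-28.225
  mode - wants cross < 0 → take C=(-0.6508,-6.4393) (cross=-28.225)
ex = (C−B)/|BC| = (0.3466,-0.9380); ey = (0.9380,0.3466)
P = B + 2.36·ex + 1.82·ey = (0.8346,-5.2083)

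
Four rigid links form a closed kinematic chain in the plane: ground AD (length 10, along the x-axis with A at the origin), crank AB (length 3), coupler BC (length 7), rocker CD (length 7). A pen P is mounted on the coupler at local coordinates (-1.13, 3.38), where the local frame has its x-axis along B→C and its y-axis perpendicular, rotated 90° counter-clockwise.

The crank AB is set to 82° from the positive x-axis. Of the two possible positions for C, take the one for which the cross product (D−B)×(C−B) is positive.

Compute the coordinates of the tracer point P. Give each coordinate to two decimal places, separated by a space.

-2.12 5.47

A=(0,0), D=(10.00,0)
B = A + 3.00·(cos82°, sin82°) = (0.4175, 2.9708)
|BD| = 10.0324
circle(B,7.00) ∩ circle(D,7.00): a=5.0162, h=4.8824
  candidates: C₊=(6.6545,6.1488) cross=48.982; C₋=(3.7630,-3.1780) cross=-48.982
  mode + wants cross > 0 → take C=(6.6545,6.1488) (cross=48.982)
ex = (C−B)/|BC| = (0.8910,0.4540); ey = (-0.4540,0.8910)
P = B + -1.13·ex + 3.38·ey = (-2.1238,5.4694)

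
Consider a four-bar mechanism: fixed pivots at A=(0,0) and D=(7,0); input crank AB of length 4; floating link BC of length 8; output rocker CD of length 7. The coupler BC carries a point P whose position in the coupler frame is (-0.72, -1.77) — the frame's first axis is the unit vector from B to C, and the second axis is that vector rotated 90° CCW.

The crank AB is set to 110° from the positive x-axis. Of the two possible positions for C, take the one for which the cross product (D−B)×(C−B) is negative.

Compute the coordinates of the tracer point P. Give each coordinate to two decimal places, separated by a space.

A=(0,0), D=(7.00,0)
B = A + 4.00·(cos110°, sin110°) = (-1.3681, 3.7588)
|BD| = 9.1735
circle(B,8.00) ∩ circle(D,7.00): a=5.4043, h=5.8986
  candidates: C₊=(5.9786,6.9251) cross=54.111; C₋=(1.1449,-3.8363) cross=-54.111
  mode - wants cross < 0 → take C=(1.1449,-3.8363) (cross=-54.111)
ex = (C−B)/|BC| = (0.3141,-0.9494); ey = (0.9494,0.3141)
P = B + -0.72·ex + -1.77·ey = (-3.2747,3.8863)

-3.27 3.89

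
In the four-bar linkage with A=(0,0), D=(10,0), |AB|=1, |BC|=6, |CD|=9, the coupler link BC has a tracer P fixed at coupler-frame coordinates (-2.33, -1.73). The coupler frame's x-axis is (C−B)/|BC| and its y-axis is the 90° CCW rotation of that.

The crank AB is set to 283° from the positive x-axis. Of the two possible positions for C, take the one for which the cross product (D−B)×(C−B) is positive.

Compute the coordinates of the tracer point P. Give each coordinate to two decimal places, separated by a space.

A=(0,0), D=(10.00,0)
B = A + 1.00·(cos283°, sin283°) = (0.2250, -0.9744)
|BD| = 9.8235
circle(B,6.00) ∩ circle(D,9.00): a=2.6213, h=5.3971
  candidates: C₊=(2.2980,4.6561) cross=53.018; C₋=(3.3687,-6.0849) cross=-53.018
  mode + wants cross > 0 → take C=(2.2980,4.6561) (cross=53.018)
ex = (C−B)/|BC| = (0.3455,0.9384); ey = (-0.9384,0.3455)
P = B + -2.33·ex + -1.73·ey = (1.0434,-3.7586)

1.04 -3.76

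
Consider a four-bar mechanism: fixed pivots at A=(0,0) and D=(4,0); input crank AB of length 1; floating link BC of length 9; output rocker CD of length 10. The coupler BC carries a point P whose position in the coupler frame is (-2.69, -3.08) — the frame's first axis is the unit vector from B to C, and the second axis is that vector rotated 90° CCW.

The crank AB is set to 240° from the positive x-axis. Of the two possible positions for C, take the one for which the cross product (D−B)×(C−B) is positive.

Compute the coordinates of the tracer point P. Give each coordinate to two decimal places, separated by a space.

A=(0,0), D=(4.00,0)
B = A + 1.00·(cos240°, sin240°) = (-0.5000, -0.8660)
|BD| = 4.5826
circle(B,9.00) ∩ circle(D,10.00): a=0.2182, h=8.9974
  candidates: C₊=(-1.9861,8.0104) cross=41.231; C₋=(1.4146,-9.6600) cross=-41.231
  mode + wants cross > 0 → take C=(-1.9861,8.0104) (cross=41.231)
ex = (C−B)/|BC| = (-0.1651,0.9863); ey = (-0.9863,-0.1651)
P = B + -2.69·ex + -3.08·ey = (2.9819,-3.0105)

2.98 -3.01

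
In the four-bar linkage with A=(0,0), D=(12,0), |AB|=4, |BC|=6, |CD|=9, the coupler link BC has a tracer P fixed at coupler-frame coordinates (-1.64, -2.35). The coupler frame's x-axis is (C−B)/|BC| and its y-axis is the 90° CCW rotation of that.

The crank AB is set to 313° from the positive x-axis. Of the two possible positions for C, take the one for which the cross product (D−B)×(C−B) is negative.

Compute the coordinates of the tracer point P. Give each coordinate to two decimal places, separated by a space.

-0.11 -3.31

A=(0,0), D=(12.00,0)
B = A + 4.00·(cos313°, sin313°) = (2.7280, -2.9254)
|BD| = 9.7226
circle(B,6.00) ∩ circle(D,9.00): a=2.5471, h=5.4325
  candidates: C₊=(3.5224,3.0218) cross=52.818; C₋=(6.7916,-7.3398) cross=-52.818
  mode - wants cross < 0 → take C=(6.7916,-7.3398) (cross=-52.818)
ex = (C−B)/|BC| = (0.6773,-0.7357); ey = (0.7357,0.6773)
P = B + -1.64·ex + -2.35·ey = (-0.1117,-3.3104)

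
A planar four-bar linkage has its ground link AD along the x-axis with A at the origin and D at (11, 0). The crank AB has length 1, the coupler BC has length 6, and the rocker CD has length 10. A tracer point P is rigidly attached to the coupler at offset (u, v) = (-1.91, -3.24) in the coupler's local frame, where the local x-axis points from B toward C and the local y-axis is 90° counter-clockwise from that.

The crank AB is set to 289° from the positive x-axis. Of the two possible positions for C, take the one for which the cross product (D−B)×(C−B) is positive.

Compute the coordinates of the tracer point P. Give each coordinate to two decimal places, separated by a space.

2.81 -3.77

A=(0,0), D=(11.00,0)
B = A + 1.00·(cos289°, sin289°) = (0.3256, -0.9455)
|BD| = 10.7162
circle(B,6.00) ∩ circle(D,10.00): a=2.3720, h=5.5112
  candidates: C₊=(2.2020,4.7535) cross=59.060; C₋=(3.1746,-6.2260) cross=-59.060
  mode + wants cross > 0 → take C=(2.2020,4.7535) (cross=59.060)
ex = (C−B)/|BC| = (0.3127,0.9498); ey = (-0.9498,0.3127)
P = B + -1.91·ex + -3.24·ey = (2.8057,-3.7730)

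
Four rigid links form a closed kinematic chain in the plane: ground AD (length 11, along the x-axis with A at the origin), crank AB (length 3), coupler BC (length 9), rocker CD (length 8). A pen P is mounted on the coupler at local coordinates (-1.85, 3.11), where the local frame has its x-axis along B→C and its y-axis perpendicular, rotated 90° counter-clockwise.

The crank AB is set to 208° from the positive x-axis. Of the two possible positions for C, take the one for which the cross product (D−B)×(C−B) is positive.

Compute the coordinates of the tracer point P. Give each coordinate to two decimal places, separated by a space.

A=(0,0), D=(11.00,0)
B = A + 3.00·(cos208°, sin208°) = (-2.6488, -1.4084)
|BD| = 13.7213
circle(B,9.00) ∩ circle(D,8.00): a=7.4801, h=5.0048
  candidates: C₊=(4.2781,4.3377) cross=68.672; C₋=(5.3055,-5.6189) cross=-68.672
  mode + wants cross > 0 → take C=(4.2781,4.3377) (cross=68.672)
ex = (C−B)/|BC| = (0.7697,0.6385); ey = (-0.6385,0.7697)
P = B + -1.85·ex + 3.11·ey = (-6.0583,-0.1959)

-6.06 -0.20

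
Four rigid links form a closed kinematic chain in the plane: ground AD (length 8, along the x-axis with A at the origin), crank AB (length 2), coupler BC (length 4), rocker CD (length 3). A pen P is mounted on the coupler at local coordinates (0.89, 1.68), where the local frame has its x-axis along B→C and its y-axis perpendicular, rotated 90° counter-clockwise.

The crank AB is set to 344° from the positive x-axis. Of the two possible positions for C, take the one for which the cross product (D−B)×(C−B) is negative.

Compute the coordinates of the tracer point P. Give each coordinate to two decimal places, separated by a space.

A=(0,0), D=(8.00,0)
B = A + 2.00·(cos344°, sin344°) = (1.9225, -0.5513)
|BD| = 6.1024
circle(B,4.00) ∩ circle(D,3.00): a=3.6248, h=1.6915
  candidates: C₊=(5.3797,1.4607) cross=10.322; C₋=(5.6853,-1.9084) cross=-10.322
  mode - wants cross < 0 → take C=(5.6853,-1.9084) (cross=-10.322)
ex = (C−B)/|BC| = (0.9407,-0.3393); ey = (0.3393,0.9407)
P = B + 0.89·ex + 1.68·ey = (3.3297,0.7271)

3.33 0.73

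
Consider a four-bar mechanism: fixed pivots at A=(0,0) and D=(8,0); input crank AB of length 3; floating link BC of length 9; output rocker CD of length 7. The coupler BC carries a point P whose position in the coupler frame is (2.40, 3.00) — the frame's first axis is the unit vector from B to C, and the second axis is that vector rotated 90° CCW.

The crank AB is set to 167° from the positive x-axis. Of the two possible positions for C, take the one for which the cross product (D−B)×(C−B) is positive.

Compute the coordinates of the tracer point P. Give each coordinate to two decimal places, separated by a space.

-2.75 4.51

A=(0,0), D=(8.00,0)
B = A + 3.00·(cos167°, sin167°) = (-2.9231, 0.6749)
|BD| = 10.9439
circle(B,9.00) ∩ circle(D,7.00): a=6.9340, h=5.7376
  candidates: C₊=(4.3515,5.9740) cross=62.792; C₋=(3.6439,-5.4794) cross=-62.792
  mode + wants cross > 0 → take C=(4.3515,5.9740) (cross=62.792)
ex = (C−B)/|BC| = (0.8083,0.5888); ey = (-0.5888,0.8083)
P = B + 2.40·ex + 3.00·ey = (-2.7496,4.5128)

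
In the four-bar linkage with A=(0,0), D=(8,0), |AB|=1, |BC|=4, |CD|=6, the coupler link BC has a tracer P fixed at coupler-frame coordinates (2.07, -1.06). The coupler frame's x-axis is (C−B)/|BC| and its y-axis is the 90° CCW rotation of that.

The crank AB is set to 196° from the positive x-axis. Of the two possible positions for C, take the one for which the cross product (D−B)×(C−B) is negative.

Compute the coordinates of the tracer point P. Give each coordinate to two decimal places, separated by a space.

0.27 -2.25

A=(0,0), D=(8.00,0)
B = A + 1.00·(cos196°, sin196°) = (-0.9613, -0.2756)
|BD| = 8.9655
circle(B,4.00) ∩ circle(D,6.00): a=3.3674, h=2.1589
  candidates: C₊=(2.3381,1.9858) cross=19.356; C₋=(2.4709,-2.3300) cross=-19.356
  mode - wants cross < 0 → take C=(2.4709,-2.3300) (cross=-19.356)
ex = (C−B)/|BC| = (0.8580,-0.5136); ey = (0.5136,0.8580)
P = B + 2.07·ex + -1.06·ey = (0.2705,-2.2483)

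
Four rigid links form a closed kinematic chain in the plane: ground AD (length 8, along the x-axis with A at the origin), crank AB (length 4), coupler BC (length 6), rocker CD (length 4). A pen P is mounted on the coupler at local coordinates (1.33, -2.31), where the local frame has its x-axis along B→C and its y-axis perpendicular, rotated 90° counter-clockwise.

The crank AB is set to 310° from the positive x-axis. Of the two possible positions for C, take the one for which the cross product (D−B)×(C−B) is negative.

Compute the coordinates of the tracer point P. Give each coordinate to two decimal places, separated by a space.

3.54 -5.55

A=(0,0), D=(8.00,0)
B = A + 4.00·(cos310°, sin310°) = (2.5712, -3.0642)
|BD| = 6.2339
circle(B,6.00) ∩ circle(D,4.00): a=4.7211, h=3.7029
  candidates: C₊=(4.8625,2.4811) cross=23.083; C₋=(8.5026,-3.9683) cross=-23.083
  mode - wants cross < 0 → take C=(8.5026,-3.9683) (cross=-23.083)
ex = (C−B)/|BC| = (0.9886,-0.1507); ey = (0.1507,0.9886)
P = B + 1.33·ex + -2.31·ey = (3.5379,-5.5482)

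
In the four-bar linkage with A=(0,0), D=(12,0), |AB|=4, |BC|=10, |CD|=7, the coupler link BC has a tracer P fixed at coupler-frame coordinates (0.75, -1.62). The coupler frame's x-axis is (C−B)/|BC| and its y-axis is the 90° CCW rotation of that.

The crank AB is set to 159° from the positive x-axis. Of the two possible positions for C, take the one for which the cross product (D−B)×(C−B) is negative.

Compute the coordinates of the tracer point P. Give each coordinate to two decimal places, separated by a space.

-3.68 -0.35

A=(0,0), D=(12.00,0)
B = A + 4.00·(cos159°, sin159°) = (-3.7343, 1.4335)
|BD| = 15.7995
circle(B,10.00) ∩ circle(D,7.00): a=9.5137, h=3.0804
  candidates: C₊=(6.0196,3.6380) cross=48.669; C₋=(5.4607,-2.4974) cross=-48.669
  mode - wants cross < 0 → take C=(5.4607,-2.4974) (cross=-48.669)
ex = (C−B)/|BC| = (0.9195,-0.3931); ey = (0.3931,0.9195)
P = B + 0.75·ex + -1.62·ey = (-3.6815,-0.3509)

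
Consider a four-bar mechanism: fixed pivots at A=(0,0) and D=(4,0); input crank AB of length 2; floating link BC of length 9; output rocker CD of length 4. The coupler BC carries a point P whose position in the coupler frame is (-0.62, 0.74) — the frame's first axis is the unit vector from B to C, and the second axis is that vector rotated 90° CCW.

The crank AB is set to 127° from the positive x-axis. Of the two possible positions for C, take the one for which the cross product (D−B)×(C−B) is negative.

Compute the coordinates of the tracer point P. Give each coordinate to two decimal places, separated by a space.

-1.34 2.55

A=(0,0), D=(4.00,0)
B = A + 2.00·(cos127°, sin127°) = (-1.2036, 1.5973)
|BD| = 5.4433
circle(B,9.00) ∩ circle(D,4.00): a=8.6923, h=2.3332
  candidates: C₊=(7.7907,1.2770) cross=12.700; C₋=(6.4214,-3.1838) cross=-12.700
  mode - wants cross < 0 → take C=(6.4214,-3.1838) (cross=-12.700)
ex = (C−B)/|BC| = (0.8472,-0.5312); ey = (0.5312,0.8472)
P = B + -0.62·ex + 0.74·ey = (-1.3358,2.5536)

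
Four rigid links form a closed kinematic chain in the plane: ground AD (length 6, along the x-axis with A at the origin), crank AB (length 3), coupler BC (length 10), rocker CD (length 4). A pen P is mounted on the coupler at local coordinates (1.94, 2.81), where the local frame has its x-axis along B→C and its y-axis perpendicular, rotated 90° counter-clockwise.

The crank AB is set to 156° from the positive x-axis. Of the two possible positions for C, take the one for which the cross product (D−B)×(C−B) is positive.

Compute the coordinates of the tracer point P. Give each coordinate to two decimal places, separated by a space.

-1.62 4.45

A=(0,0), D=(6.00,0)
B = A + 3.00·(cos156°, sin156°) = (-2.7406, 1.2202)
|BD| = 8.8254
circle(B,10.00) ∩ circle(D,4.00): a=9.1717, h=3.9850
  candidates: C₊=(6.8939,3.8988) cross=35.169; C₋=(5.7920,-3.9946) cross=-35.169
  mode + wants cross > 0 → take C=(6.8939,3.8988) (cross=35.169)
ex = (C−B)/|BC| = (0.9635,0.2679); ey = (-0.2679,0.9635)
P = B + 1.94·ex + 2.81·ey = (-1.6242,4.4472)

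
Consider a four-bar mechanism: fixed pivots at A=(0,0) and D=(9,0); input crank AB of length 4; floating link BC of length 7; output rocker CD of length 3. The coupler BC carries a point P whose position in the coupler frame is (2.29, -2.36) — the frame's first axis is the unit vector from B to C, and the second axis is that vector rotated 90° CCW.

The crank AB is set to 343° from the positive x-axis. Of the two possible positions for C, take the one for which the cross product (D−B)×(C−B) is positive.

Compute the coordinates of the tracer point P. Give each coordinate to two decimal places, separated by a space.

A=(0,0), D=(9.00,0)
B = A + 4.00·(cos343°, sin343°) = (3.8252, -1.1695)
|BD| = 5.3053
circle(B,7.00) ∩ circle(D,3.00): a=6.4225, h=2.7842
  candidates: C₊=(9.4760,2.9620) cross=14.771; C₋=(10.7034,-2.4695) cross=-14.771
  mode + wants cross > 0 → take C=(9.4760,2.9620) (cross=14.771)
ex = (C−B)/|BC| = (0.8072,0.5902); ey = (-0.5902,0.8072)
P = B + 2.29·ex + -2.36·ey = (7.0667,-1.7230)

7.07 -1.72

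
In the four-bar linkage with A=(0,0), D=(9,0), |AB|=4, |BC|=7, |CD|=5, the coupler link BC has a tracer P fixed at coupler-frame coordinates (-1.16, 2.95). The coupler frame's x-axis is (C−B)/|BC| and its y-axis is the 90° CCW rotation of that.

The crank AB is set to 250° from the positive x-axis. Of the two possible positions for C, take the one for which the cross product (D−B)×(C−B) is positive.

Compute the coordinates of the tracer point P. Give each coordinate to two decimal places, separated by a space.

A=(0,0), D=(9.00,0)
B = A + 4.00·(cos250°, sin250°) = (-1.3681, -3.7588)
|BD| = 11.0284
circle(B,7.00) ∩ circle(D,5.00): a=6.6023, h=2.3259
  candidates: C₊=(4.0462,0.6781) cross=25.651; C₋=(5.6316,-3.6951) cross=-25.651
  mode + wants cross > 0 → take C=(4.0462,0.6781) (cross=25.651)
ex = (C−B)/|BC| = (0.7735,0.6338); ey = (-0.6338,0.7735)
P = B + -1.16·ex + 2.95·ey = (-4.1351,-2.2123)

-4.14 -2.21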